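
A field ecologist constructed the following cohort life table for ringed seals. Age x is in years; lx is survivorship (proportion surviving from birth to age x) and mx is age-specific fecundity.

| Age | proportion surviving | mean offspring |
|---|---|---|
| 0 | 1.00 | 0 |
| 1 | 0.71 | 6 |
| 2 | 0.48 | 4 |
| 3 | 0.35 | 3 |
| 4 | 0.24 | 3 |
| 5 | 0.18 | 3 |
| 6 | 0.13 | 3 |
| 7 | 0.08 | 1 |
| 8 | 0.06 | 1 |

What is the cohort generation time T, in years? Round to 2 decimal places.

lx·mx: 0, 4.26, 1.92, 1.05, 0.72, 0.54, 0.39, 0.08, 0.06 → R0 = 9.02
x·lx·mx: 0, 4.26, 3.84, 3.15, 2.88, 2.7, 2.34, 0.56, 0.48 → Σ = 20.21
T = 20.21 / 9.02 = 2.240576… → 2.24

2.24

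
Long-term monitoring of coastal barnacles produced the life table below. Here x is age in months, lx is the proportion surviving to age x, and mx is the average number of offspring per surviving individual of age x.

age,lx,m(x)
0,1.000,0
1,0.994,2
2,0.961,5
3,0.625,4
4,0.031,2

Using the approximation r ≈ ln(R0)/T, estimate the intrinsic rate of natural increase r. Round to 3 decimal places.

R0 = Σ lx·mx = 0 + 1.988 + 4.805 + 2.5 + 0.062 = 9.355
Σ x·lx·mx = 19.346; T = 19.346/9.355 = 2.06799…
r ≈ ln(R0)/T = ln(9.355)/2.06799… = 1.0812… → 1.081

1.081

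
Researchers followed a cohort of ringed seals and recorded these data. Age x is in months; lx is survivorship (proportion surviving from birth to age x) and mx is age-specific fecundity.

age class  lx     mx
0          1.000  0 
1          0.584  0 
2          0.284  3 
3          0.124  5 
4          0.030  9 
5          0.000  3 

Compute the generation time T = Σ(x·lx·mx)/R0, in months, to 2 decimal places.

2.67

lx·mx: 0, 0, 0.852, 0.62, 0.27, 0 → R0 = 1.742
x·lx·mx: 0, 0, 1.704, 1.86, 1.08, 0 → Σ = 4.644
T = 4.644 / 1.742 = 2.665901… → 2.67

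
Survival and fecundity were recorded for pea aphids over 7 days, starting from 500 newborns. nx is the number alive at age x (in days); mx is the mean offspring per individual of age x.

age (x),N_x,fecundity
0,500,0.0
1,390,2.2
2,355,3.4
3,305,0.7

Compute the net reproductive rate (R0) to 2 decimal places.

lx = nx/n0 = nx/500: 1, 0.78, 0.71, 0.61
lx·mx by age: 0, 1.716, 2.414, 0.427
R0 = Σ lx·mx = 4.557 → 4.56

4.56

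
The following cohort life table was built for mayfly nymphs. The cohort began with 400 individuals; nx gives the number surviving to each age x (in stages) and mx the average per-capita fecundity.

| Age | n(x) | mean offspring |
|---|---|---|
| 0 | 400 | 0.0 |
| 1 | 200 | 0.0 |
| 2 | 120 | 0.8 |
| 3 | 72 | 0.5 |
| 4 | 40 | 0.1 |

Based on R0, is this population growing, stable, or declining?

declining

lx = nx/n0 = nx/400: 1, 0.5, 0.3, 0.18, 0.1
R0 = Σ lx·mx = 0 + 0 + 0.24 + 0.09 + 0.01 = 0.34
R0 < 1, so the population is declining.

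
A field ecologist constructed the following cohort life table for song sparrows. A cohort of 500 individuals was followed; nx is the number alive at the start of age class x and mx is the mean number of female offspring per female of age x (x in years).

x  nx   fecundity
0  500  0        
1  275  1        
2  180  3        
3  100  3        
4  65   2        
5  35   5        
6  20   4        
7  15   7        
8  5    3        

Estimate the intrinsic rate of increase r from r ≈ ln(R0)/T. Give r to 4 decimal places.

lx = nx/n0 = nx/500: 1, 0.55, 0.36, 0.2, 0.13, 0.07, 0.04, 0.03, 0.01
R0 = Σ lx·mx = 0 + 0.55 + 1.08 + 0.6 + 0.26 + 0.35 + 0.16 + 0.21 + 0.03 = 3.24
Σ x·lx·mx = 9.97; T = 9.97/3.24 = 3.07716…
r ≈ ln(R0)/T = ln(3.24)/3.07716… = 0.382032… → 0.3820

0.3820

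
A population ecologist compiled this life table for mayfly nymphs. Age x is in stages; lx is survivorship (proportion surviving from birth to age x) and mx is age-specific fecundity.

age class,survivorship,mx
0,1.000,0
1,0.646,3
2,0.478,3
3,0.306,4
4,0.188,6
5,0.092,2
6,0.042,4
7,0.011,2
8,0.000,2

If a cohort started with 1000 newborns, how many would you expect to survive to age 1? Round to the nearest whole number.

646

Expected survivors = N0 · l_1 = 1000 × 0.646 = 646 → 646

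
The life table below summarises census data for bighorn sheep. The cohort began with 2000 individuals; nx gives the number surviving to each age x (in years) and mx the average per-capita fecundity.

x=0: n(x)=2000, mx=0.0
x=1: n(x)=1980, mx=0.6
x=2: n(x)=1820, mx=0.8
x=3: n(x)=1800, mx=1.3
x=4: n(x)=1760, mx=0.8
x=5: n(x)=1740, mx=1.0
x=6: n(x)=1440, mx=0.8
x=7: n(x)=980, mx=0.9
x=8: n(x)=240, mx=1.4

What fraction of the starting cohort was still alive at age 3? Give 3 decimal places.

l_3 = n_3/n_0 = 1800/2000 = 0.9 → 0.900

0.900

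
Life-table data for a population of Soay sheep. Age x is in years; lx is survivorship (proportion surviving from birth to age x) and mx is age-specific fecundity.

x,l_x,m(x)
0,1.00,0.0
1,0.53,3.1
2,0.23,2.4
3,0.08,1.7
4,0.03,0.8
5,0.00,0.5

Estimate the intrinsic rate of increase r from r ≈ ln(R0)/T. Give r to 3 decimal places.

R0 = Σ lx·mx = 0 + 1.643 + 0.552 + 0.136 + 0.024 + 0 = 2.355
Σ x·lx·mx = 3.251; T = 3.251/2.355 = 1.38047…
r ≈ ln(R0)/T = ln(2.355)/1.38047… = 0.62047… → 0.620

0.620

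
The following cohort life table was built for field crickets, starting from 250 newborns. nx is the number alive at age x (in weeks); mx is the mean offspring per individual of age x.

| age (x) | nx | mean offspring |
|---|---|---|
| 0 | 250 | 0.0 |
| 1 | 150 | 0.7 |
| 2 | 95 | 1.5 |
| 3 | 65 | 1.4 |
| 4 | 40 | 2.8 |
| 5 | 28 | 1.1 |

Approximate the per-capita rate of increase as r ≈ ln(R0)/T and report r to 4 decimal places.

lx = nx/n0 = nx/250: 1, 0.6, 0.38, 0.26, 0.16, 0.112
R0 = Σ lx·mx = 0 + 0.42 + 0.57 + 0.364 + 0.448 + 0.1232 = 1.9252
Σ x·lx·mx = 5.06; T = 5.06/1.9252 = 2.6283…
r ≈ ln(R0)/T = ln(1.9252)/2.6283… = 0.249222… → 0.2492

0.2492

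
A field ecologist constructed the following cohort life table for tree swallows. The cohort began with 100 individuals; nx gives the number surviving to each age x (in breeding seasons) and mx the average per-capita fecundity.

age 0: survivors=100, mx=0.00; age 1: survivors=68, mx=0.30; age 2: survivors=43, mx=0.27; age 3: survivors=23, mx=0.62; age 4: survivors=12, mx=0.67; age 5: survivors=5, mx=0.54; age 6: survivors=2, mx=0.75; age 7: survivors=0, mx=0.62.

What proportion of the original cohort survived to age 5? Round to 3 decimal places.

l_5 = n_5/n_0 = 5/100 = 0.05 → 0.050

0.050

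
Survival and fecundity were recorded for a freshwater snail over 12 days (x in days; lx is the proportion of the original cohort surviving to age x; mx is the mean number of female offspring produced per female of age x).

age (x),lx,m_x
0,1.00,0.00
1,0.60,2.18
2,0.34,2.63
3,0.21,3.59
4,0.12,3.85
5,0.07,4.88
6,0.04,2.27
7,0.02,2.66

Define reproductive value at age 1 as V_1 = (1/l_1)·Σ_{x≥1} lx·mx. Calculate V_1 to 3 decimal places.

6.506

lx·mx for x ≥ 1: 1.308, 0.8942, 0.7539, 0.462, 0.3416, 0.0908, 0.0532 → sum = 3.9037
V_1 = 3.9037 / l_1 = 3.9037 / 0.6 = 6.506167… → 6.506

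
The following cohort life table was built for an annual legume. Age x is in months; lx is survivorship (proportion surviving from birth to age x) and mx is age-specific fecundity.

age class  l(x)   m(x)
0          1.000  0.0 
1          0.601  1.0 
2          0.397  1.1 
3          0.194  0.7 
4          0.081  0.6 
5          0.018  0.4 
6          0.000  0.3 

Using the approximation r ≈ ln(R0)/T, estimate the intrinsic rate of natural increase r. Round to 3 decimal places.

R0 = Σ lx·mx = 0 + 0.601 + 0.4367 + 0.1358 + 0.0486 + 0.0072 + 0 = 1.2293
Σ x·lx·mx = 2.1122; T = 2.1122/1.2293 = 1.71821…
r ≈ ln(R0)/T = ln(1.2293)/1.71821… = 0.12015… → 0.120

0.120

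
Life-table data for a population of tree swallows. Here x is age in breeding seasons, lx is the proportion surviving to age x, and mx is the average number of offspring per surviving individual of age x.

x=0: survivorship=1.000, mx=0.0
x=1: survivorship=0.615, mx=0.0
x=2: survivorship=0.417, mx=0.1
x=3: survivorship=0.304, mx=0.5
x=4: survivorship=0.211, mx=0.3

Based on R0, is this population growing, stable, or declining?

R0 = Σ lx·mx = 0 + 0 + 0.0417 + 0.152 + 0.0633 = 0.257
R0 < 1, so the population is declining.

declining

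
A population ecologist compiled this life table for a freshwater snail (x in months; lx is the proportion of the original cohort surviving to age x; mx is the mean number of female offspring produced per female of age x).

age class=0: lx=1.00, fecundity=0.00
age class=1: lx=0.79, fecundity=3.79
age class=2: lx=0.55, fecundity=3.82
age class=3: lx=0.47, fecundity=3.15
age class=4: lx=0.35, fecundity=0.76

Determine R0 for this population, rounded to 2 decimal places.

6.84

lx·mx by age: 0, 2.9941, 2.101, 1.4805, 0.266
R0 = Σ lx·mx = 6.8416 → 6.84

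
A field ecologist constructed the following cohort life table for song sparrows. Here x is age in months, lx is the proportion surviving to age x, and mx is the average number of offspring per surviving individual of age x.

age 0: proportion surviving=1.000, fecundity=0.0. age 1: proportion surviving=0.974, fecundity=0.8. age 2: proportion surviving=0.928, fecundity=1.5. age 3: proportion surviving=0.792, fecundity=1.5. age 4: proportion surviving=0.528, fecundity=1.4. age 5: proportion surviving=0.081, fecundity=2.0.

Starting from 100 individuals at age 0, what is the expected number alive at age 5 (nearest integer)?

Expected survivors = N0 · l_5 = 100 × 0.081 = 8.1 → 8

8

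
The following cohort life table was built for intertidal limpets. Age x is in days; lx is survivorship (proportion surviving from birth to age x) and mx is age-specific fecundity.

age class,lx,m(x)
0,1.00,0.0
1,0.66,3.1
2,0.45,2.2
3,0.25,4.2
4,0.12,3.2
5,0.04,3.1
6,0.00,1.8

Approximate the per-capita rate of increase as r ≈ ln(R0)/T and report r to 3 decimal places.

R0 = Σ lx·mx = 0 + 2.046 + 0.99 + 1.05 + 0.384 + 0.124 + 0 = 4.594
Σ x·lx·mx = 9.332; T = 9.332/4.594 = 2.03135…
r ≈ ln(R0)/T = ln(4.594)/2.03135… = 0.75061… → 0.751

0.751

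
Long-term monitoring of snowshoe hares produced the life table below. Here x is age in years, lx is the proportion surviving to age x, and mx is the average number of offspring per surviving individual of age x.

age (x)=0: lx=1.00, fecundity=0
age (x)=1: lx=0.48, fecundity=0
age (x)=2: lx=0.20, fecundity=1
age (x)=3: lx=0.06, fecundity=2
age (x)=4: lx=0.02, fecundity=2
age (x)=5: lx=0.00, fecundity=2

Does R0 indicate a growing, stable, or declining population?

R0 = Σ lx·mx = 0 + 0 + 0.2 + 0.12 + 0.04 + 0 = 0.36
R0 < 1, so the population is declining.

declining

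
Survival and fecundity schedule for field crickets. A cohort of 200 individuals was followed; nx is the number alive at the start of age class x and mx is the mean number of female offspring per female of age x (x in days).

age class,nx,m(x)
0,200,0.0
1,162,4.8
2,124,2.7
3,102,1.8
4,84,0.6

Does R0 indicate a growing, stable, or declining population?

growing

lx = nx/n0 = nx/200: 1, 0.81, 0.62, 0.51, 0.42
R0 = Σ lx·mx = 0 + 3.888 + 1.674 + 0.918 + 0.252 = 6.732
R0 > 1, so the population is growing.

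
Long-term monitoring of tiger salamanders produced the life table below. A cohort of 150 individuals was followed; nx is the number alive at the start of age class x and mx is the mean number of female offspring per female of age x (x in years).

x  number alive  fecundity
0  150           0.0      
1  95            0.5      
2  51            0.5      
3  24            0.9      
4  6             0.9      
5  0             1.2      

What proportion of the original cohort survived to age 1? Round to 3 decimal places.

0.633

l_1 = n_1/n_0 = 95/150 = 0.633333… → 0.633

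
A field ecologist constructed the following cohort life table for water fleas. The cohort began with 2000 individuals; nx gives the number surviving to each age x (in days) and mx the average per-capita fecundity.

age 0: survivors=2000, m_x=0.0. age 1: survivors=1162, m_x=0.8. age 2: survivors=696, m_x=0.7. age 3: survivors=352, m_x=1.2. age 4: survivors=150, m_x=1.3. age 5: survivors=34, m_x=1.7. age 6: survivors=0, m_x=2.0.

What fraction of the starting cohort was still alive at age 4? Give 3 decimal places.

l_4 = n_4/n_0 = 150/2000 = 0.075 → 0.075

0.075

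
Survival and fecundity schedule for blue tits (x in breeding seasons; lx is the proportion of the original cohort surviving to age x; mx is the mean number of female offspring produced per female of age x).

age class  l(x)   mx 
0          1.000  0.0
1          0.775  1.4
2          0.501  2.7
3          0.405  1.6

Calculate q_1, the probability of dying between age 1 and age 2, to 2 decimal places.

0.35

q_1 = (l_1 − l_2) / l_1 = (0.775 − 0.501) / 0.775
     = 0.274 / 0.775 = 0.353548… → 0.35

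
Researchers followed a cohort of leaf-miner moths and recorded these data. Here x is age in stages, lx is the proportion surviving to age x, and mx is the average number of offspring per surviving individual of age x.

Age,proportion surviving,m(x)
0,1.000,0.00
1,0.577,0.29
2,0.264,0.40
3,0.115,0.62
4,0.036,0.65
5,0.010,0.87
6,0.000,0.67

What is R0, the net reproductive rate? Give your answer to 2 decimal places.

0.38

lx·mx by age: 0, 0.16733, 0.1056, 0.0713, 0.0234, 0.0087, 0
R0 = Σ lx·mx = 0.37633 → 0.38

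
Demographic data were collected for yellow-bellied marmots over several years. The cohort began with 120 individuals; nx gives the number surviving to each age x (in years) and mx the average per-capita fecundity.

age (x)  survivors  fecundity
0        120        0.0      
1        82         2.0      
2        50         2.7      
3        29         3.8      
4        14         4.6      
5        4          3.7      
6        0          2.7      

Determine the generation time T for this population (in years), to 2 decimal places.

lx = nx/n0 = nx/120: 1, 0.68333…, 0.41667…, 0.24167…, 0.11667…, 0.03333…, 0
lx·mx: 0, 1.366667…, 1.125…, 0.918333…, 0.536667…, 0.123333…, 0 → R0 = 4.07…
x·lx·mx: 0, 1.366667…, 2.25…, 2.755…, 2.146667…, 0.616667…, 0 → Σ = 9.135…
T = 9.135… / 4.07… = 2.244472… → 2.24

2.24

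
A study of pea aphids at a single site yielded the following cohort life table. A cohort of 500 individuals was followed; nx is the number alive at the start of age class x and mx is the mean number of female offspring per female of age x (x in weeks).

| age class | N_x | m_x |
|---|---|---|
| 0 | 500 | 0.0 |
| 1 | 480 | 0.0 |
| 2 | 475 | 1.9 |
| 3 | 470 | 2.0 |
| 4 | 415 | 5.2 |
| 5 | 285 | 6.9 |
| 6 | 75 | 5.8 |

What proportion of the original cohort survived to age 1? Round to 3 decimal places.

l_1 = n_1/n_0 = 480/500 = 0.96 → 0.960

0.960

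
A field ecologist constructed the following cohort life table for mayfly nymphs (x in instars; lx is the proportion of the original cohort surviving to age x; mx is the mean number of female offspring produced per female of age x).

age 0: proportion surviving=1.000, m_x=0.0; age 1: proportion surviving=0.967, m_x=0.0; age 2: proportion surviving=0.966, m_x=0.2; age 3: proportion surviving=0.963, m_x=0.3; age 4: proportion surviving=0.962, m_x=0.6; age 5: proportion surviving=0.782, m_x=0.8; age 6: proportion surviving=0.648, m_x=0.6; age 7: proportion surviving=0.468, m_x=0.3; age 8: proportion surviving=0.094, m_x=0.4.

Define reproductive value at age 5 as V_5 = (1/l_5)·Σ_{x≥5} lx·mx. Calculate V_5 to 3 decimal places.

1.525

lx·mx for x ≥ 5: 0.6256, 0.3888, 0.1404, 0.0376 → sum = 1.1924
V_5 = 1.1924 / l_5 = 1.1924 / 0.782 = 1.524808… → 1.525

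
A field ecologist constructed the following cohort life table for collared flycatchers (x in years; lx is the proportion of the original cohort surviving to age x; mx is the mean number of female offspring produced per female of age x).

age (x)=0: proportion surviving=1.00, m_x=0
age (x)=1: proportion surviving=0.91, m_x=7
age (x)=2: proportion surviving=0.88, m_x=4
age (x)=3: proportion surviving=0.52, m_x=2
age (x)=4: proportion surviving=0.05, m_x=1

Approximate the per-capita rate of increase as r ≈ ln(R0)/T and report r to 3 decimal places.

R0 = Σ lx·mx = 0 + 6.37 + 3.52 + 1.04 + 0.05 = 10.98
Σ x·lx·mx = 16.73; T = 16.73/10.98 = 1.52368…
r ≈ ln(R0)/T = ln(10.98)/1.52368… = 1.57256… → 1.573

1.573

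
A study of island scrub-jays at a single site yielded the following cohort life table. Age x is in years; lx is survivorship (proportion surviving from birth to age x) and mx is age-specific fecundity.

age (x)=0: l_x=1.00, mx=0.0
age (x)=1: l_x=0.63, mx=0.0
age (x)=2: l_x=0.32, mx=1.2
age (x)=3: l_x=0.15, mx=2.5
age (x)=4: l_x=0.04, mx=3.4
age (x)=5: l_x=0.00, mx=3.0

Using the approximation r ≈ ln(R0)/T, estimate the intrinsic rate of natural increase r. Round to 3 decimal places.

R0 = Σ lx·mx = 0 + 0 + 0.384 + 0.375 + 0.136 + 0 = 0.895
Σ x·lx·mx = 2.437; T = 2.437/0.895 = 2.72291…
r ≈ ln(R0)/T = ln(0.895)/2.72291… = -0.04074… → -0.041

-0.041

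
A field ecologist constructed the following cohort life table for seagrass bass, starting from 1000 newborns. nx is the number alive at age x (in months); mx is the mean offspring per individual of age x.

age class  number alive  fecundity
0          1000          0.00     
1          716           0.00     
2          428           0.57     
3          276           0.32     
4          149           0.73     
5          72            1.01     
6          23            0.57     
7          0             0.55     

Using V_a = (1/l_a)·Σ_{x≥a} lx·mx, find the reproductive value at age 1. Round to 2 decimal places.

lx = nx/n0 = nx/1000: 1, 0.716, 0.428, 0.276, 0.149, 0.072, 0.023, 0
lx·mx for x ≥ 1: 0, 0.24396, 0.08832, 0.10877, 0.07272, 0.01311, 0 → sum = 0.52688
V_1 = 0.52688 / l_1 = 0.52688 / 0.716 = 0.735866… → 0.74

0.74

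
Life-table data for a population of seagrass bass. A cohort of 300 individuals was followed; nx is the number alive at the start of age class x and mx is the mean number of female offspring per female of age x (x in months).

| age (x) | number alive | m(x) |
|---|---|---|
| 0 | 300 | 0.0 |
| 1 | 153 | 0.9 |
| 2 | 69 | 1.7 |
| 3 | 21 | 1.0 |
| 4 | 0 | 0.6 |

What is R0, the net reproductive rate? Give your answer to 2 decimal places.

lx = nx/n0 = nx/300: 1, 0.51, 0.23, 0.07, 0
lx·mx by age: 0, 0.459, 0.391, 0.07, 0
R0 = Σ lx·mx = 0.92 → 0.92

0.92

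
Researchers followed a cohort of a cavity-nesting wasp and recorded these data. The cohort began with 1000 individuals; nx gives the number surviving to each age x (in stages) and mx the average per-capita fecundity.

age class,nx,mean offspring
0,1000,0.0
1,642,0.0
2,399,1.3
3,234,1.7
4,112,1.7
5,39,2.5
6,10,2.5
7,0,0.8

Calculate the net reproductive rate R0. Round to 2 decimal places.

1.23

lx = nx/n0 = nx/1000: 1, 0.642, 0.399, 0.234, 0.112, 0.039, 0.01, 0
lx·mx by age: 0, 0, 0.5187, 0.3978, 0.1904, 0.0975, 0.025, 0
R0 = Σ lx·mx = 1.2294 → 1.23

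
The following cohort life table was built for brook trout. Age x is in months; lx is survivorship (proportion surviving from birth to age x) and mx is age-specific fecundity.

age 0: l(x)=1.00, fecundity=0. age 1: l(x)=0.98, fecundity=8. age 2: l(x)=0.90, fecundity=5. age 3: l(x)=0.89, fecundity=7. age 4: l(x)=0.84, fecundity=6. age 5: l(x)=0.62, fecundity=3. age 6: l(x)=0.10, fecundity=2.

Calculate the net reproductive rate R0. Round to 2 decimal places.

25.67

lx·mx by age: 0, 7.84, 4.5, 6.23, 5.04, 1.86, 0.2
R0 = Σ lx·mx = 25.67 → 25.67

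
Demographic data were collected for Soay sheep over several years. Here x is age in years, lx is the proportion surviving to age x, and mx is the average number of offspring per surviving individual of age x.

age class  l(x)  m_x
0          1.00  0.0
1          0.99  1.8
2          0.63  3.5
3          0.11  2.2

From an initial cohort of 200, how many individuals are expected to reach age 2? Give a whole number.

Expected survivors = N0 · l_2 = 200 × 0.63 = 126 → 126

126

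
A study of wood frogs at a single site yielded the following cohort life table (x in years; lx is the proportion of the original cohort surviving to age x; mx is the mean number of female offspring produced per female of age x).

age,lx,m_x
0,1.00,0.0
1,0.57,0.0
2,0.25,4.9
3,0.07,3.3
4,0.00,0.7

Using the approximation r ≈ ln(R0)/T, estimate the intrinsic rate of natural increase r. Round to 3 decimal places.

R0 = Σ lx·mx = 0 + 0 + 1.225 + 0.231 + 0 = 1.456
Σ x·lx·mx = 3.143; T = 3.143/1.456 = 2.15865…
r ≈ ln(R0)/T = ln(1.456)/2.15865… = 0.17404… → 0.174

0.174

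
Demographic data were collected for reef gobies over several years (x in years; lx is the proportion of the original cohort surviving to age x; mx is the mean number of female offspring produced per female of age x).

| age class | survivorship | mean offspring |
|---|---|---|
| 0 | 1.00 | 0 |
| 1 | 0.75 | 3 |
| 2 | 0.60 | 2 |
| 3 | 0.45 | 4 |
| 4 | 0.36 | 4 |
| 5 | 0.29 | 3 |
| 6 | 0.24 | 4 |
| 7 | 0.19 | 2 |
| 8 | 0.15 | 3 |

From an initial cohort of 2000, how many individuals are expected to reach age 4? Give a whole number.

Expected survivors = N0 · l_4 = 2000 × 0.36 = 720 → 720

720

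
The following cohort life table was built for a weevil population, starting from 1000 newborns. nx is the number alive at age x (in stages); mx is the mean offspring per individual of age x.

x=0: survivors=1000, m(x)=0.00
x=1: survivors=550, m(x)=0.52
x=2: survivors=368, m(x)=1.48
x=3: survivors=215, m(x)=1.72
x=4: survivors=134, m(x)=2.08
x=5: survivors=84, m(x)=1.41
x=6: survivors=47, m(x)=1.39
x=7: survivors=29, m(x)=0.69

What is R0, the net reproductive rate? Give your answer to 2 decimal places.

lx = nx/n0 = nx/1000: 1, 0.55, 0.368, 0.215, 0.134, 0.084, 0.047, 0.029
lx·mx by age: 0, 0.286, 0.54464, 0.3698, 0.27872, 0.11844, 0.06533, 0.02001
R0 = Σ lx·mx = 1.68294 → 1.68

1.68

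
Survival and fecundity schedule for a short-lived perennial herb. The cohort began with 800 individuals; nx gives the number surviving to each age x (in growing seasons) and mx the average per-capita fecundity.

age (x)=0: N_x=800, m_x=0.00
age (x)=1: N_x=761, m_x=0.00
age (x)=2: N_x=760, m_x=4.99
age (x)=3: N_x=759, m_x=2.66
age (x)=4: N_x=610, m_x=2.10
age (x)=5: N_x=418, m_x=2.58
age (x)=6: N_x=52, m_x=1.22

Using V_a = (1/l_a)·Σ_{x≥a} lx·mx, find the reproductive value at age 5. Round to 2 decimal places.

lx = nx/n0 = nx/800: 1, 0.95125, 0.95, 0.94875, 0.7625, 0.5225, 0.065
lx·mx for x ≥ 5: 1.34805, 0.0793 → sum = 1.42735
V_5 = 1.42735 / l_5 = 1.42735 / 0.5225 = 2.73177… → 2.73

2.73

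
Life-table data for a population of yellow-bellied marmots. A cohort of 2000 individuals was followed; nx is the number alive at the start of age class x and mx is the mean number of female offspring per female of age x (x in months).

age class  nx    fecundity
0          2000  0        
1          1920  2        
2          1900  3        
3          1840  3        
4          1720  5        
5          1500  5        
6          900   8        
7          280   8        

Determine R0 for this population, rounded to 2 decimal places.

20.30

lx = nx/n0 = nx/2000: 1, 0.96, 0.95, 0.92, 0.86, 0.75, 0.45, 0.14
lx·mx by age: 0, 1.92, 2.85, 2.76, 4.3, 3.75, 3.6, 1.12
R0 = Σ lx·mx = 20.3 → 20.30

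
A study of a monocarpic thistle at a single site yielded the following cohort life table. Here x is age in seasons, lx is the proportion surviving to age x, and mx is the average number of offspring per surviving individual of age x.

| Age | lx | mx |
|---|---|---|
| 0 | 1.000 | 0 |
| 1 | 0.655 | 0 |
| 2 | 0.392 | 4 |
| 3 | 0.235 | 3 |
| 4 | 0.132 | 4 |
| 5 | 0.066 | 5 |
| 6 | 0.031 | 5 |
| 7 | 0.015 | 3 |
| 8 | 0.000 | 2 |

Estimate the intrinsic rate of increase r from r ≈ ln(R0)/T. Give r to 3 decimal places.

0.391

R0 = Σ lx·mx = 0 + 0 + 1.568 + 0.705 + 0.528 + 0.33 + 0.155 + 0.045 + 0 = 3.331
Σ x·lx·mx = 10.258; T = 10.258/3.331 = 3.07956…
r ≈ ln(R0)/T = ln(3.331)/3.07956… = 0.39073… → 0.391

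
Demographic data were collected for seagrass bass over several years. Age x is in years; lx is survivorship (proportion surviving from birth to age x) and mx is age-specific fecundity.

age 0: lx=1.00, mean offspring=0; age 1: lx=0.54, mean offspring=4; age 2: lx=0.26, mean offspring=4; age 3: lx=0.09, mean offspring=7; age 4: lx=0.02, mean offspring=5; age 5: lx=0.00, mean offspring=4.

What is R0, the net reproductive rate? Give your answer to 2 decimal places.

lx·mx by age: 0, 2.16, 1.04, 0.63, 0.1, 0
R0 = Σ lx·mx = 3.93 → 3.93

3.93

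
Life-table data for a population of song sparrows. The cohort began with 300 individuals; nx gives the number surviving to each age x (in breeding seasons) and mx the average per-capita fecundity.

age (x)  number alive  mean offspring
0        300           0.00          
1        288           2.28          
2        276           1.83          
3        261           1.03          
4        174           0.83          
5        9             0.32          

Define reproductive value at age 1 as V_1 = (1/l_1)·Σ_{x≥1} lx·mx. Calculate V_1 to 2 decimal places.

5.48

lx = nx/n0 = nx/300: 1, 0.96, 0.92, 0.87, 0.58, 0.03
lx·mx for x ≥ 1: 2.1888, 1.6836, 0.8961, 0.4814, 0.0096 → sum = 5.2595
V_1 = 5.2595 / l_1 = 5.2595 / 0.96 = 5.478646… → 5.48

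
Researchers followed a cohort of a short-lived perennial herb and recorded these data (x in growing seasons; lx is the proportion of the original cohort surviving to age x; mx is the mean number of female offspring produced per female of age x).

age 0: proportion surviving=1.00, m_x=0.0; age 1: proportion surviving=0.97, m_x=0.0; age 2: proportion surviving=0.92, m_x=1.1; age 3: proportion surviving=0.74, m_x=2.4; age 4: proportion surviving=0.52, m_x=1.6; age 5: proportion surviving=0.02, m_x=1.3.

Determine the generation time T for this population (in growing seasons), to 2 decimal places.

2.96

lx·mx: 0, 0, 1.012, 1.776, 0.832, 0.026 → R0 = 3.646
x·lx·mx: 0, 0, 2.024, 5.328, 3.328, 0.13 → Σ = 10.81
T = 10.81 / 3.646 = 2.964893… → 2.96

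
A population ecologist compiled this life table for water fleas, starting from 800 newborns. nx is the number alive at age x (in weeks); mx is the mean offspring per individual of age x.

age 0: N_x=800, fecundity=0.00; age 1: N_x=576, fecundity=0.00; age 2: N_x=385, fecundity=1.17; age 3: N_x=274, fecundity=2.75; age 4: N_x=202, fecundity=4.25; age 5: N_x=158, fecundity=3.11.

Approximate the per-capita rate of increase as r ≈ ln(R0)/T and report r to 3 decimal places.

0.327

lx = nx/n0 = nx/800: 1, 0.72, 0.48125, 0.3425, 0.2525, 0.1975
R0 = Σ lx·mx = 0 + 0 + 0.56306… + 0.94188… + 1.07313… + 0.61423… = 3.192288…
Σ x·lx·mx = 11.315375…; T = 11.315375…/3.192288… = 3.5446…
r ≈ ln(R0)/T = ln(3.192288…)/3.5446… = 0.32747… → 0.327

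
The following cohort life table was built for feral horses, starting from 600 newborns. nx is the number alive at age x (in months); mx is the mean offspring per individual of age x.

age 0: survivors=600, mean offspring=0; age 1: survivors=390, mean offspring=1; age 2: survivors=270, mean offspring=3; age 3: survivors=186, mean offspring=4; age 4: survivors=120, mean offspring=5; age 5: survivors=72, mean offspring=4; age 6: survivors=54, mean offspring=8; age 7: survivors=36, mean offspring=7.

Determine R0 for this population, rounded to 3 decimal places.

lx = nx/n0 = nx/600: 1, 0.65, 0.45, 0.31, 0.2, 0.12, 0.09, 0.06
lx·mx by age: 0, 0.65, 1.35, 1.24, 1, 0.48, 0.72, 0.42
R0 = Σ lx·mx = 5.86 → 5.860

5.860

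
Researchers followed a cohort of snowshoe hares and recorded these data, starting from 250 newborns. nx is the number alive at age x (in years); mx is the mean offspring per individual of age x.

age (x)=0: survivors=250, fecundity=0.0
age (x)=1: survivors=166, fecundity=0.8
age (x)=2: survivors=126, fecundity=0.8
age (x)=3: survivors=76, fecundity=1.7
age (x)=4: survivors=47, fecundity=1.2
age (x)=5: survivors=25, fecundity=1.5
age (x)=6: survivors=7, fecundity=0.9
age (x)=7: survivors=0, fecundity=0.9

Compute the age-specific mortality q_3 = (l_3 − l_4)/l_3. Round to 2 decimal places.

lx = nx/n0 = nx/250: 1, 0.664, 0.504, 0.304, 0.188, 0.1, 0.028, 0
q_3 = (l_3 − l_4) / l_3 = (0.304 − 0.188) / 0.304
     = 0.116 / 0.304 = 0.381579… → 0.38

0.38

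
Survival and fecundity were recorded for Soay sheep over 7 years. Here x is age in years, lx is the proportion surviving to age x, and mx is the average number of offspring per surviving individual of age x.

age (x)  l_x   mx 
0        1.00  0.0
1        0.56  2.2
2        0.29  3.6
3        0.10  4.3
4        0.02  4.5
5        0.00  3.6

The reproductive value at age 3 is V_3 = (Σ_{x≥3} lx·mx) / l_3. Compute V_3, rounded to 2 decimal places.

5.20

lx·mx for x ≥ 3: 0.43, 0.09, 0 → sum = 0.52
V_3 = 0.52 / l_3 = 0.52 / 0.1 = 5.2 → 5.20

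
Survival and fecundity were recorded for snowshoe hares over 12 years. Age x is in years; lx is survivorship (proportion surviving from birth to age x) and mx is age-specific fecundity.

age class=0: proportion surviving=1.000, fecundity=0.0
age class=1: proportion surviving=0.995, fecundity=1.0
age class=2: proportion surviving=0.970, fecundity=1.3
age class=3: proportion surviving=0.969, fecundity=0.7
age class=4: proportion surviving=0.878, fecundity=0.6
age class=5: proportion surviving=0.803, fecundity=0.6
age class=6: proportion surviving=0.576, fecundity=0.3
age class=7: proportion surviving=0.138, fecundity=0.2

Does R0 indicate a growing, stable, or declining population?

growing

R0 = Σ lx·mx = 0 + 0.995 + 1.261 + 0.6783 + 0.5268 + 0.4818 + 0.1728 + 0.0276 = 4.1433
R0 > 1, so the population is growing.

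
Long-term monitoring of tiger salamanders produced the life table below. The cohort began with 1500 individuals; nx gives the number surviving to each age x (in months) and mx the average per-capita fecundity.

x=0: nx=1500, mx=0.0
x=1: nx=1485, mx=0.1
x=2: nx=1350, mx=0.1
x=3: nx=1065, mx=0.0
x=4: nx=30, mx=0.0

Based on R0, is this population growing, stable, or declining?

declining

lx = nx/n0 = nx/1500: 1, 0.99, 0.9, 0.71, 0.02
R0 = Σ lx·mx = 0 + 0.099 + 0.09 + 0 + 0 = 0.189
R0 < 1, so the population is declining.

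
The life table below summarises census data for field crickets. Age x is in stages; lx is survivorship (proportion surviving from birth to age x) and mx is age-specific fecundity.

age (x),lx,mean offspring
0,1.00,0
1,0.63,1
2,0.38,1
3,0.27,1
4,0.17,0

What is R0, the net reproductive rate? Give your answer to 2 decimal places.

lx·mx by age: 0, 0.63, 0.38, 0.27, 0
R0 = Σ lx·mx = 1.28 → 1.28

1.28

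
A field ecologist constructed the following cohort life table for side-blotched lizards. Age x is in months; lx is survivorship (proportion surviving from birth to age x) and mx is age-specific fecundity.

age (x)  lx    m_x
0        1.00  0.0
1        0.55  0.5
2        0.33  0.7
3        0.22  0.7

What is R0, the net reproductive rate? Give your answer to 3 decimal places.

0.660

lx·mx by age: 0, 0.275, 0.231, 0.154
R0 = Σ lx·mx = 0.66 → 0.660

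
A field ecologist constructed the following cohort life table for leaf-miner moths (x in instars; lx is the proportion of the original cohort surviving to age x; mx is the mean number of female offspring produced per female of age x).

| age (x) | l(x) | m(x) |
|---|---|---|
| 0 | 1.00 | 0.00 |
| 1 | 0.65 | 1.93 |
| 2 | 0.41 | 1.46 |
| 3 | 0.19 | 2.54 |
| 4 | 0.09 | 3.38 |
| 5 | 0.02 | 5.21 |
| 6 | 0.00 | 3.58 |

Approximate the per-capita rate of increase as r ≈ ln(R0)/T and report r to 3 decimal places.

R0 = Σ lx·mx = 0 + 1.2545 + 0.5986 + 0.4826 + 0.3042 + 0.1042 + 0 = 2.7441
Σ x·lx·mx = 5.6373; T = 5.6373/2.7441 = 2.05433…
r ≈ ln(R0)/T = ln(2.7441)/2.05433… = 0.49138… → 0.491

0.491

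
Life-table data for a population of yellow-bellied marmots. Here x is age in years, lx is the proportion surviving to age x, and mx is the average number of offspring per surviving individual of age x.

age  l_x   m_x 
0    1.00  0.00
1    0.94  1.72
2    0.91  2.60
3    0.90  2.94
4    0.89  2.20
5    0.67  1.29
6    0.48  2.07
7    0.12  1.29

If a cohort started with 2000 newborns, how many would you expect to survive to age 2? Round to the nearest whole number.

Expected survivors = N0 · l_2 = 2000 × 0.91 = 1820 → 1820

1820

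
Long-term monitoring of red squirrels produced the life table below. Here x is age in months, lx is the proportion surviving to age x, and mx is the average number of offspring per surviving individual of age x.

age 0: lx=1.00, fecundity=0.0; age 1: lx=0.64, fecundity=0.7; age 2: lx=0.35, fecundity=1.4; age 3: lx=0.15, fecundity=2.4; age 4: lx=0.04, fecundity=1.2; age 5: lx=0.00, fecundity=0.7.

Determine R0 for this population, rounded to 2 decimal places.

lx·mx by age: 0, 0.448, 0.49, 0.36, 0.048, 0
R0 = Σ lx·mx = 1.346 → 1.35

1.35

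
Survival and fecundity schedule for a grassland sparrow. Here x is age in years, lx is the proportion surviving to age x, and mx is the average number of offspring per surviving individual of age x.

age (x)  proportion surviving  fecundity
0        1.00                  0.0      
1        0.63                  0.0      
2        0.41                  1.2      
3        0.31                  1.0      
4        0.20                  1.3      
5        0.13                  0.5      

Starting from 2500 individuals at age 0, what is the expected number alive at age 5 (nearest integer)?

Expected survivors = N0 · l_5 = 2500 × 0.13 = 325 → 325

325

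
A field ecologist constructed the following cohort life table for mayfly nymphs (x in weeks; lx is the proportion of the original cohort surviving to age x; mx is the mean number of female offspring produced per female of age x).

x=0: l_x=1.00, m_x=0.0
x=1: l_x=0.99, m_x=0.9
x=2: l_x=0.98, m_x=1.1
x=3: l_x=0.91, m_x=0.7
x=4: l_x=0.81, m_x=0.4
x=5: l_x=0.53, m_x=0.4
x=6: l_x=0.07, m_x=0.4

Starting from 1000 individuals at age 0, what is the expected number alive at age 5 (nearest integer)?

Expected survivors = N0 · l_5 = 1000 × 0.53 = 530 → 530

530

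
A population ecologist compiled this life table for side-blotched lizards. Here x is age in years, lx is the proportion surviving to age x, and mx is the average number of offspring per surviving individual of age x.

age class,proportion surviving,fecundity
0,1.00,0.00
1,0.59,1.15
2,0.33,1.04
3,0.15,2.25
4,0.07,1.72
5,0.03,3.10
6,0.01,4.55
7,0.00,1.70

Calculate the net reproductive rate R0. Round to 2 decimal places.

lx·mx by age: 0, 0.6785, 0.3432, 0.3375, 0.1204, 0.093, 0.0455, 0
R0 = Σ lx·mx = 1.6181 → 1.62

1.62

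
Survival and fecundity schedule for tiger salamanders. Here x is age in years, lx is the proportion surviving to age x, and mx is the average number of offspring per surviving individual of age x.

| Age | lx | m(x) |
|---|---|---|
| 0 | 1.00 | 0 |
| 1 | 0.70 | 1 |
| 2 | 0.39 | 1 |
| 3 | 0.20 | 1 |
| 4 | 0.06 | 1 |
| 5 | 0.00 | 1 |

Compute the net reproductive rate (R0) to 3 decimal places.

1.350

lx·mx by age: 0, 0.7, 0.39, 0.2, 0.06, 0
R0 = Σ lx·mx = 1.35 → 1.350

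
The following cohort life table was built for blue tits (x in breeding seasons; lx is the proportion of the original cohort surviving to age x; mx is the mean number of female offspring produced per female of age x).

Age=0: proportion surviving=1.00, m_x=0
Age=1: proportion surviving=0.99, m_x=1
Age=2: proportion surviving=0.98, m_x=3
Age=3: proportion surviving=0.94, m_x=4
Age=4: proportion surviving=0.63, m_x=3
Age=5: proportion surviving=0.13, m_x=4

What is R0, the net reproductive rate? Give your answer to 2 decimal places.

10.10

lx·mx by age: 0, 0.99, 2.94, 3.76, 1.89, 0.52
R0 = Σ lx·mx = 10.1 → 10.10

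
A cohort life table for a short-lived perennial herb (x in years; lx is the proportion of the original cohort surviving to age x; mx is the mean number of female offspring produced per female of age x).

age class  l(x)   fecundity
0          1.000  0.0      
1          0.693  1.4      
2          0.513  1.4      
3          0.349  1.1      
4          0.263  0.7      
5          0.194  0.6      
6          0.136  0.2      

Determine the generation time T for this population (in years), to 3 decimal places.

2.100

lx·mx: 0, 0.9702, 0.7182, 0.3839, 0.1841, 0.1164, 0.0272 → R0 = 2.4
x·lx·mx: 0, 0.9702, 1.4364, 1.1517, 0.7364, 0.582, 0.1632 → Σ = 5.0399
T = 5.0399 / 2.4 = 2.099958… → 2.100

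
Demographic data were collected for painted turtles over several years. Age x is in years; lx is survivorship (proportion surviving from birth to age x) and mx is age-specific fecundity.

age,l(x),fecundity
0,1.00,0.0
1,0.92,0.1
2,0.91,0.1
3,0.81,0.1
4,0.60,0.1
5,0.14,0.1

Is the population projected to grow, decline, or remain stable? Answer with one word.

declining

R0 = Σ lx·mx = 0 + 0.092 + 0.091 + 0.081 + 0.06 + 0.014 = 0.338
R0 < 1, so the population is declining.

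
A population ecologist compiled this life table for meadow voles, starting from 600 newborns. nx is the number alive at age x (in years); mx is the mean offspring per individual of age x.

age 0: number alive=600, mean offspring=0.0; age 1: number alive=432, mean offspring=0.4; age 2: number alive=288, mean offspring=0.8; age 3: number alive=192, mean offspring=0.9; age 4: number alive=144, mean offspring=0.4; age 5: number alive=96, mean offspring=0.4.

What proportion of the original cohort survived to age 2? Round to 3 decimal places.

0.480

l_2 = n_2/n_0 = 288/600 = 0.48 → 0.480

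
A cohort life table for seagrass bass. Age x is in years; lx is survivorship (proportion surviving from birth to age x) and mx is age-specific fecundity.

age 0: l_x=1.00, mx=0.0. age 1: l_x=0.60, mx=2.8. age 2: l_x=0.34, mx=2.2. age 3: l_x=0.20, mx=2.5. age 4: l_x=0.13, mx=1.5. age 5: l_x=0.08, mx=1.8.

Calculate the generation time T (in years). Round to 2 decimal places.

lx·mx: 0, 1.68, 0.748, 0.5, 0.195, 0.144 → R0 = 3.267
x·lx·mx: 0, 1.68, 1.496, 1.5, 0.78, 0.72 → Σ = 6.176
T = 6.176 / 3.267 = 1.890419… → 1.89

1.89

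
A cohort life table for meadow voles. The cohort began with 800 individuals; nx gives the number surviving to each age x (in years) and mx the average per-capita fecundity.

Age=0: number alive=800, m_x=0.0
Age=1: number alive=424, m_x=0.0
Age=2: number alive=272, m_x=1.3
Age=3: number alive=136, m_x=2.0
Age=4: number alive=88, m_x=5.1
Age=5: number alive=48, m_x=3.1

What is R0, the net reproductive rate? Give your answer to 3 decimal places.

lx = nx/n0 = nx/800: 1, 0.53, 0.34, 0.17, 0.11, 0.06
lx·mx by age: 0, 0, 0.442, 0.34, 0.561, 0.186
R0 = Σ lx·mx = 1.529 → 1.529

1.529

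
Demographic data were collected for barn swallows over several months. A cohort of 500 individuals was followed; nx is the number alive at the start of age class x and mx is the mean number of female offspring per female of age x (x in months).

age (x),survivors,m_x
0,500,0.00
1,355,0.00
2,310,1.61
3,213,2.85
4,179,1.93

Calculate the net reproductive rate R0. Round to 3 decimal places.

lx = nx/n0 = nx/500: 1, 0.71, 0.62, 0.426, 0.358
lx·mx by age: 0, 0, 0.9982, 1.2141, 0.69094
R0 = Σ lx·mx = 2.90324 → 2.903

2.903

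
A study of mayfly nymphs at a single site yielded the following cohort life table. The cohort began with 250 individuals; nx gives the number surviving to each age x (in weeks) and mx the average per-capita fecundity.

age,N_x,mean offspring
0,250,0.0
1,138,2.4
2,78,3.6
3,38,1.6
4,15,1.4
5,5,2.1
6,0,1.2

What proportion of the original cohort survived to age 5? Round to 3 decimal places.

l_5 = n_5/n_0 = 5/250 = 0.02 → 0.020

0.020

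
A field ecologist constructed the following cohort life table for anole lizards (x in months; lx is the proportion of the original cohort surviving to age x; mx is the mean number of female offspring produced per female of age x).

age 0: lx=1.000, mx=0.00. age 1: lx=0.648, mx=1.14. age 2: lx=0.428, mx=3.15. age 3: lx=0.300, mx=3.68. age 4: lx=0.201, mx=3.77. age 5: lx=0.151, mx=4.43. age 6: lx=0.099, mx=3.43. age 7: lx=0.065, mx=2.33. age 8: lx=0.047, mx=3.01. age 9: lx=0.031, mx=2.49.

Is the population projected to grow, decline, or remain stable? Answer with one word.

R0 = Σ lx·mx = 0 + 0.73872 + 1.3482 + 1.104 + 0.75777 + 0.66893 + 0.33957 + 0.15145 + 0.14147 + 0.07719 = 5.3273
R0 > 1, so the population is growing.

growing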